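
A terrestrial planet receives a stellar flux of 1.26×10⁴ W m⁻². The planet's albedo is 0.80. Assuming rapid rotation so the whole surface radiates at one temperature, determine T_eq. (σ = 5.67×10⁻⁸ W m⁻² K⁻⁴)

T_eq ≈ 325 K

Energy balance: absorbed = emitted ⇒ πR²·S(1−A) = 4πR²·σT_eq⁴, so T_eq⁴ = S(1−A)/(4σ).
T_eq = [1.26×10⁴ × 0.20 / (4 × 5.67×10⁻⁸)]^(1/4) = (1.11×10¹⁰)^(1/4) = 325 K.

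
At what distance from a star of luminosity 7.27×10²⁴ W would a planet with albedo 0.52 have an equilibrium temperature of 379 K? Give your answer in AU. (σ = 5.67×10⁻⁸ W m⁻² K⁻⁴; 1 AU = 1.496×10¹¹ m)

d ≈ 0.0515 AU

From T_eq⁴ = L(1−A)/(16πσd²): d = √[L(1−A)/(16πσT_eq⁴)].
d = √[7.27×10²⁴ × 0.48 / (16π × 5.67×10⁻⁸ × (379)⁴)] = 7.70×10⁹ m = 0.0515 AU.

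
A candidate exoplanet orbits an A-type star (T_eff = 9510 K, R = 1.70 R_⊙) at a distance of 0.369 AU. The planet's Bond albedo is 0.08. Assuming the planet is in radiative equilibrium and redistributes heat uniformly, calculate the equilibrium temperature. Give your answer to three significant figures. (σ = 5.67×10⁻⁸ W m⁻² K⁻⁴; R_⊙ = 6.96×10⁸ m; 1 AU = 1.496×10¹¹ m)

R_⋆ = 1.70 × 6.96×10⁸ = 1.18×10⁹ m.
d = 0.369 AU = 5.52×10¹⁰ m.
L = 4πR_⋆²σT_⋆⁴ = 4π(1.18×10⁹)² × 5.67×10⁻⁸ × (9510)⁴ = 8.16×10²⁷ W.
S = L/(4πd²) = 2.13×10⁵ W m⁻².
Energy balance: absorbed = emitted ⇒ πR²·S(1−A) = 4πR²·σT_eq⁴, so T_eq⁴ = S(1−A)/(4σ).
T_eq = [2.13×10⁵ × 0.92 / (4 × 5.67×10⁻⁸)]^(1/4) = (8.64×10¹¹)^(1/4) = 964 K.

T_eq ≈ 964 K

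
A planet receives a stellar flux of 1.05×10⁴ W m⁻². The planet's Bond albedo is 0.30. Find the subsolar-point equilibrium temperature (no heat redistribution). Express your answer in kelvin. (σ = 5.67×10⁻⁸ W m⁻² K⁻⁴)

T_ss ≈ 600 K

At the subsolar point the surface absorbs S(1−A) and emits σT⁴ per unit area — no factor of 4, since only the local patch is in balance.
T = [1.05×10⁴ × 0.70 / 5.67×10⁻⁸]^(1/4) = (1.30×10¹¹)^(1/4) = 600 K.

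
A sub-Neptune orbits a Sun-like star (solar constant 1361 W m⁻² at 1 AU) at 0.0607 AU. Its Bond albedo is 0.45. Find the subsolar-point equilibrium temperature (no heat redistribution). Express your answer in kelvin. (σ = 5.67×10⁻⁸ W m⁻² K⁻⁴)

Flux at 0.0607 AU: S = 1361/0.0607² = 3.69×10⁵ W m⁻².
At the subsolar point the surface absorbs S(1−A) and emits σT⁴ per unit area — no factor of 4, since only the local patch is in balance.
T = [3.69×10⁵ × 0.55 / 5.67×10⁻⁸]^(1/4) = (3.58×10¹²)^(1/4) = 1380 K.

T_ss ≈ 1380 K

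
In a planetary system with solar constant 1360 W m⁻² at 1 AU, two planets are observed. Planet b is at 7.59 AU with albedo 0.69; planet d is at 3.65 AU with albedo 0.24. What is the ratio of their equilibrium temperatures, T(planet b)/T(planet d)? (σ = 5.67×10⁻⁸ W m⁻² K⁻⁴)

T_eq = [S₀(1−A)/(4σd²)]^(1/4), so T ∝ (1−A)^(1/4) / √d.
T₁ = [1360×0.31/(4×5.67×10⁻⁸×7.59²)]^(1/4) = 75.37 K.
T₂ = [1360×0.76/(4×5.67×10⁻⁸×3.65²)]^(1/4) = 136.00 K.

T₁/T₂ ≈ 0.554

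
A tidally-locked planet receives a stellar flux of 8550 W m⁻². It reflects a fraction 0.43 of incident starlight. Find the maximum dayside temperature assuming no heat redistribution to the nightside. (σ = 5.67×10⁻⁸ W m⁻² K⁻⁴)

With no redistribution each surface element balances locally: S(1−A) = σT⁴.
T = [8550 × 0.57 / 5.67×10⁻⁸]^(1/4) = (8.60×10¹⁰)^(1/4) = 541 K.

T_ss ≈ 541 K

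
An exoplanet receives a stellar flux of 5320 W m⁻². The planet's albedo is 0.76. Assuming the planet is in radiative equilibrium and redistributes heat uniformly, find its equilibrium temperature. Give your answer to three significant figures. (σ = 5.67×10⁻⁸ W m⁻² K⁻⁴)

T_eq ≈ 274 K

Energy balance: absorbed = emitted ⇒ πR²·S(1−A) = 4πR²·σT_eq⁴, so T_eq⁴ = S(1−A)/(4σ).
T_eq = [5320 × 0.24 / (4 × 5.67×10⁻⁸)]^(1/4) = (5.63×10⁹)^(1/4) = 274 K.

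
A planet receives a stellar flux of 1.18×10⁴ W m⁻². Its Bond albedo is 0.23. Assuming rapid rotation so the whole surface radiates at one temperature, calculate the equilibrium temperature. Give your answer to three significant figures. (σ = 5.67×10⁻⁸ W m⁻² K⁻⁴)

Energy balance: absorbed = emitted ⇒ πR²·S(1−A) = 4πR²·σT_eq⁴, so T_eq⁴ = S(1−A)/(4σ).
T_eq = [1.18×10⁴ × 0.77 / (4 × 5.67×10⁻⁸)]^(1/4) = (4.01×10¹⁰)^(1/4) = 447 K.

T_eq ≈ 447 K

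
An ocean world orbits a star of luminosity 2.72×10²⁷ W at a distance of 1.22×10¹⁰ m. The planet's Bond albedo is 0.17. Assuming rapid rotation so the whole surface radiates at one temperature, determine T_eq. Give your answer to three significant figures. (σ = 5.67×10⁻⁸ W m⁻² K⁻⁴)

Flux: S = L/(4πd²) = 2.72×10²⁷/(4π×(1.22×10¹⁰)²) = 1.45×10⁶ W m⁻².
Energy balance: absorbed = emitted ⇒ πR²·S(1−A) = 4πR²·σT_eq⁴, so T_eq⁴ = S(1−A)/(4σ).
T_eq = [1.45×10⁶ × 0.83 / (4 × 5.67×10⁻⁸)]^(1/4) = (5.32×10¹²)^(1/4) = 1520 K.

T_eq ≈ 1520 K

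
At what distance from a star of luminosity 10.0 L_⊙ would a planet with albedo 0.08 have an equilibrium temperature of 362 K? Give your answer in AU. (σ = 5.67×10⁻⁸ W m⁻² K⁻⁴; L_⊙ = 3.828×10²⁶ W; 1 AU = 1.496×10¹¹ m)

d ≈ 1.79 AU

L = 10.0 × 3.828×10²⁶ = 3.83×10²⁷ W.
From T_eq⁴ = L(1−A)/(16πσd²): d = √[L(1−A)/(16πσT_eq⁴)].
d = √[3.83×10²⁷ × 0.92 / (16π × 5.67×10⁻⁸ × (362)⁴)] = 2.68×10¹¹ m = 1.79 AU.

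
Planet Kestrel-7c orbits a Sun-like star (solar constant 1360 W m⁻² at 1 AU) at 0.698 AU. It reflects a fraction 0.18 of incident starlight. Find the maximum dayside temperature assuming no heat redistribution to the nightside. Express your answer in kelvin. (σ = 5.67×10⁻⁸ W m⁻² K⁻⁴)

T_ss ≈ 448 K

Flux at 0.698 AU: S = 1360/0.698² = 2790 W m⁻².
With no redistribution each surface element balances locally: S(1−A) = σT⁴.
T = [2790 × 0.82 / 5.67×10⁻⁸]^(1/4) = (4.04×10¹⁰)^(1/4) = 448 K.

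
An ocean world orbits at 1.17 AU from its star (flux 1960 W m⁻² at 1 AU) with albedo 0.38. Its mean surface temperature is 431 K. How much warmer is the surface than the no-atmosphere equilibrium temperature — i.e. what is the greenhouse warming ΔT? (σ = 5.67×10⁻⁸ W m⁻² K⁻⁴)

ΔT ≈ 180.9 K

S = 1960/1.17² = 1432 W m⁻².
T_eq = [S(1−A)/(4σ)]^(1/4) = [1432×0.62/(4×5.67×10⁻⁸)]^(1/4) = 250.1 K.
ΔT = T_surf − T_eq = 431 − 250.1.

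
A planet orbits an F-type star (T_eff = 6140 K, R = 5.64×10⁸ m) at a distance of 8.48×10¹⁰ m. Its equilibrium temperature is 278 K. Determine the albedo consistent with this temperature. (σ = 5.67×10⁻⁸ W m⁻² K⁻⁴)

L = 4πR_⋆²σT_⋆⁴ = 4π(5.64×10⁸)² × 5.67×10⁻⁸ × (6140)⁴ = 3.22×10²⁶ W.
S = L/(4πd²) = 3560 W m⁻².
From T_eq⁴ = S(1−A)/(4σ): 1−A = 4σT_eq⁴/S.
1−A = 4 × 5.67×10⁻⁸ × (278)⁴ / 3560 = 0.380.

A ≈ 0.62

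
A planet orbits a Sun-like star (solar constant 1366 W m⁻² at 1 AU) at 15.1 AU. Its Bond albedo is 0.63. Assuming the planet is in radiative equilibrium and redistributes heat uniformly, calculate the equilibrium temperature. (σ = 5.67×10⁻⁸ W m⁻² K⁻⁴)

T_eq ≈ 55.9 K

Flux at 15.1 AU: S = 1366/15.1² = 5.99 W m⁻².
Energy balance: absorbed = emitted ⇒ πR²·S(1−A) = 4πR²·σT_eq⁴, so T_eq⁴ = S(1−A)/(4σ).
T_eq = [5.99 × 0.37 / (4 × 5.67×10⁻⁸)]^(1/4) = (9.77×10⁶)^(1/4) = 55.9 K.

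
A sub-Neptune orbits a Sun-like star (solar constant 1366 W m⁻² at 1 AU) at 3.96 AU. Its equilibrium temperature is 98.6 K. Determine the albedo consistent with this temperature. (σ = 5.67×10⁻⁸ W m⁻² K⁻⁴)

A ≈ 0.75

Flux at 3.96 AU: S = 1366/3.96² = 87.1 W m⁻².
From T_eq⁴ = S(1−A)/(4σ): 1−A = 4σT_eq⁴/S.
1−A = 4 × 5.67×10⁻⁸ × (98.6)⁴ / 87.1 = 0.246.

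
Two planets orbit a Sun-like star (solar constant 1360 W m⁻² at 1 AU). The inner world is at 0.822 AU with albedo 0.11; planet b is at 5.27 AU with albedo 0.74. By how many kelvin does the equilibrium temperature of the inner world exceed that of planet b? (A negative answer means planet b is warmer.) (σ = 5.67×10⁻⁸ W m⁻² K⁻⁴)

ΔT ≈ 211.6 K

T_eq = [S₀(1−A)/(4σd²)]^(1/4), so T ∝ (1−A)^(1/4) / √d.
T₁ = [1360×0.89/(4×5.67×10⁻⁸×0.822²)]^(1/4) = 298.12 K.
T₂ = [1360×0.26/(4×5.67×10⁻⁸×5.27²)]^(1/4) = 86.56 K.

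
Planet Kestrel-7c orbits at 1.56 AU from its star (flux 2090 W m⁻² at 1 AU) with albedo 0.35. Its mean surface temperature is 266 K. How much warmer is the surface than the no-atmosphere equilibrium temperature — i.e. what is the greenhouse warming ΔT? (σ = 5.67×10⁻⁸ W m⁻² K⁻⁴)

ΔT ≈ 43.3 K

S = 2090/1.56² = 858.8 W m⁻².
T_eq = [S(1−A)/(4σ)]^(1/4) = [858.8×0.65/(4×5.67×10⁻⁸)]^(1/4) = 222.7 K.
ΔT = T_surf − T_eq = 266 − 222.7.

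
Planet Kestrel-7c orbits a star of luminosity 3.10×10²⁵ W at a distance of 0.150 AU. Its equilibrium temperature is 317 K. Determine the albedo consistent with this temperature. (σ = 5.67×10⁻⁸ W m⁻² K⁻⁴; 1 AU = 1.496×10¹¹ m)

A ≈ 0.53

d = 0.150 AU = 2.24×10¹⁰ m.
Flux: S = L/(4πd²) = 3.10×10²⁵/(4π×(2.24×10¹⁰)²) = 4900 W m⁻².
From T_eq⁴ = S(1−A)/(4σ): 1−A = 4σT_eq⁴/S.
1−A = 4 × 5.67×10⁻⁸ × (317)⁴ / 4900 = 0.467.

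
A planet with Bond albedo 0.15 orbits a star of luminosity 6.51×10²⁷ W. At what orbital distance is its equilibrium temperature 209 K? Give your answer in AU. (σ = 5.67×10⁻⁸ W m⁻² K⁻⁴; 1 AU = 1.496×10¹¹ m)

d ≈ 6.74 AU

From T_eq⁴ = L(1−A)/(16πσd²): d = √[L(1−A)/(16πσT_eq⁴)].
d = √[6.51×10²⁷ × 0.85 / (16π × 5.67×10⁻⁸ × (209)⁴)] = 1.01×10¹² m = 6.74 AU.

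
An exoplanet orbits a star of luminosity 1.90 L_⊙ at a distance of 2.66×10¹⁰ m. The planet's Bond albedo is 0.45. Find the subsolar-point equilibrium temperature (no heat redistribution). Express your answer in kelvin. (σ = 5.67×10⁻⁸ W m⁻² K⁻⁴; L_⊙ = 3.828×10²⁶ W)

T_ss ≈ 944 K

L = 1.90 × 3.828×10²⁶ = 7.27×10²⁶ W.
Flux: S = L/(4πd²) = 7.27×10²⁶/(4π×(2.66×10¹⁰)²) = 8.18×10⁴ W m⁻².
At the subsolar point the surface absorbs S(1−A) and emits σT⁴ per unit area — no factor of 4, since only the local patch is in balance.
T = [8.18×10⁴ × 0.55 / 5.67×10⁻⁸]^(1/4) = (7.93×10¹¹)^(1/4) = 944 K.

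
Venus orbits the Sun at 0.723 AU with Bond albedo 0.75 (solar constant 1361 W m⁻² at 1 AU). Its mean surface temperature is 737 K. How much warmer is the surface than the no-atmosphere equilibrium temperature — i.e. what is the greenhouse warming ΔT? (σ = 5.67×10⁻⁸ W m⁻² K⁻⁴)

S = 1361/0.723² = 2604 W m⁻².
T_eq = [S(1−A)/(4σ)]^(1/4) = [2604×0.25/(4×5.67×10⁻⁸)]^(1/4) = 231.5 K.
ΔT = T_surf − T_eq = 737 − 231.5.

ΔT ≈ 505.5 K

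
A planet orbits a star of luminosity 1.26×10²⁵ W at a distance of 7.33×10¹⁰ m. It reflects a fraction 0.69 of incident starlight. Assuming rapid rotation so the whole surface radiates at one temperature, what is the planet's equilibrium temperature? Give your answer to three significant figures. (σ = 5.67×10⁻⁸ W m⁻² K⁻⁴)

Flux: S = L/(4πd²) = 1.26×10²⁵/(4π×(7.33×10¹⁰)²) = 187 W m⁻².
Energy balance: absorbed = emitted ⇒ πR²·S(1−A) = 4πR²·σT_eq⁴, so T_eq⁴ = S(1−A)/(4σ).
T_eq = [187 × 0.31 / (4 × 5.67×10⁻⁸)]^(1/4) = (2.55×10⁸)^(1/4) = 126 K.

T_eq ≈ 126 K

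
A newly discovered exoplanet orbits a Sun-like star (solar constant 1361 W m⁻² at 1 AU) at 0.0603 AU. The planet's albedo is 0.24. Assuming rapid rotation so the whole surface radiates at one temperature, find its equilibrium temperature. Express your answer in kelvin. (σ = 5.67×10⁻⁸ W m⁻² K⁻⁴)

Flux at 0.0603 AU: S = 1361/0.0603² = 3.74×10⁵ W m⁻².
Energy balance: absorbed = emitted ⇒ πR²·S(1−A) = 4πR²·σT_eq⁴, so T_eq⁴ = S(1−A)/(4σ).
T_eq = [3.74×10⁵ × 0.76 / (4 × 5.67×10⁻⁸)]^(1/4) = (1.25×10¹²)^(1/4) = 1060 K.

T_eq ≈ 1060 K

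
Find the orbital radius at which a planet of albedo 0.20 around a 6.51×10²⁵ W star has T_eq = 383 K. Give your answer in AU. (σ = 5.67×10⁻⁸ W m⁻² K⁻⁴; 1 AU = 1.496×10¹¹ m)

From T_eq⁴ = L(1−A)/(16πσd²): d = √[L(1−A)/(16πσT_eq⁴)].
d = √[6.51×10²⁵ × 0.80 / (16π × 5.67×10⁻⁸ × (383)⁴)] = 2.91×10¹⁰ m = 0.195 AU.

d ≈ 0.195 AU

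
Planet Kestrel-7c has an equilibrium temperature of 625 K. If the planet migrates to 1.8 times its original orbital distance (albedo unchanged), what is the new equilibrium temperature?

T_eq ∝ L^(1/4) · d^(−1/2).
T′ = 625 / 1.8^(1/2) = 466 K.

T_eq ≈ 466 K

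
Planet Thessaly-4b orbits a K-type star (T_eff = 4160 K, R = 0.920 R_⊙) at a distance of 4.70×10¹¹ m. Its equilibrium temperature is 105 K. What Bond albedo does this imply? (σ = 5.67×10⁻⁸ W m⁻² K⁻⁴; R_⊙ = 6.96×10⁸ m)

R_⋆ = 0.920 × 6.96×10⁸ = 6.40×10⁸ m.
L = 4πR_⋆²σT_⋆⁴ = 4π(6.40×10⁸)² × 5.67×10⁻⁸ × (4160)⁴ = 8.75×10²⁵ W.
S = L/(4πd²) = 31.5 W m⁻².
From T_eq⁴ = S(1−A)/(4σ): 1−A = 4σT_eq⁴/S.
1−A = 4 × 5.67×10⁻⁸ × (105)⁴ / 31.5 = 0.875.

A ≈ 0.13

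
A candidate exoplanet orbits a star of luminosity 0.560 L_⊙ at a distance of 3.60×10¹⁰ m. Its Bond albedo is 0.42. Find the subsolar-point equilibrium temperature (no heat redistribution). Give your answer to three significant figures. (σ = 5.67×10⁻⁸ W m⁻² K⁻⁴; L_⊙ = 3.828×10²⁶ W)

T_ss ≈ 606 K

L = 0.560 × 3.828×10²⁶ = 2.14×10²⁶ W.
Flux: S = L/(4πd²) = 2.14×10²⁶/(4π×(3.60×10¹⁰)²) = 1.32×10⁴ W m⁻².
At the subsolar point the surface absorbs S(1−A) and emits σT⁴ per unit area — no factor of 4, since only the local patch is in balance.
T = [1.32×10⁴ × 0.58 / 5.67×10⁻⁸]^(1/4) = (1.35×10¹¹)^(1/4) = 606 K.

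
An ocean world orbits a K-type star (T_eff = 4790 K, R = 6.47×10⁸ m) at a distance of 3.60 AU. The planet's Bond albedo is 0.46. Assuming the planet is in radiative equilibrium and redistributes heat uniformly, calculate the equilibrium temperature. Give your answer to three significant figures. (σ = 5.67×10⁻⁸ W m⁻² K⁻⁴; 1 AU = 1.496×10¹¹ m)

d = 3.60 AU = 5.39×10¹¹ m.
L = 4πR_⋆²σT_⋆⁴ = 4π(6.47×10⁸)² × 5.67×10⁻⁸ × (4790)⁴ = 1.57×10²⁶ W.
S = L/(4πd²) = 43.1 W m⁻².
Energy balance: absorbed = emitted ⇒ πR²·S(1−A) = 4πR²·σT_eq⁴, so T_eq⁴ = S(1−A)/(4σ).
T_eq = [43.1 × 0.54 / (4 × 5.67×10⁻⁸)]^(1/4) = (1.03×10⁸)^(1/4) = 101 K.

T_eq ≈ 101 K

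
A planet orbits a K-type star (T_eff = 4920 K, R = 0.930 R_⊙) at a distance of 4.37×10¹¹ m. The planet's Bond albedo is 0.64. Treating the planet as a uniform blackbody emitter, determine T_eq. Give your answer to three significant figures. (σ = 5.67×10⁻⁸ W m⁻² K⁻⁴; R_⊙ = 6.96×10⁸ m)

R_⋆ = 0.930 × 6.96×10⁸ = 6.47×10⁸ m.
L = 4πR_⋆²σT_⋆⁴ = 4π(6.47×10⁸)² × 5.67×10⁻⁸ × (4920)⁴ = 1.75×10²⁶ W.
S = L/(4πd²) = 72.9 W m⁻².
Energy balance: absorbed = emitted ⇒ πR²·S(1−A) = 4πR²·σT_eq⁴, so T_eq⁴ = S(1−A)/(4σ).
T_eq = [72.9 × 0.36 / (4 × 5.67×10⁻⁸)]^(1/4) = (1.16×10⁸)^(1/4) = 104 K.

T_eq ≈ 104 K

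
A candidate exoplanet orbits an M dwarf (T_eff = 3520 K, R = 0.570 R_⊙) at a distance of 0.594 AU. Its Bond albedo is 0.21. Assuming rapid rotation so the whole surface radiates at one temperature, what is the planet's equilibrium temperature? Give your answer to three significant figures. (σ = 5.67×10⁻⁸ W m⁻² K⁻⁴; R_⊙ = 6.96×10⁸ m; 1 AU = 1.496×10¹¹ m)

T_eq ≈ 157 K

R_⋆ = 0.570 × 6.96×10⁸ = 3.97×10⁸ m.
d = 0.594 AU = 8.89×10¹⁰ m.
L = 4πR_⋆²σT_⋆⁴ = 4π(3.97×10⁸)² × 5.67×10⁻⁸ × (3520)⁴ = 1.72×10²⁵ W.
S = L/(4πd²) = 173 W m⁻².
Energy balance: absorbed = emitted ⇒ πR²·S(1−A) = 4πR²·σT_eq⁴, so T_eq⁴ = S(1−A)/(4σ).
T_eq = [173 × 0.79 / (4 × 5.67×10⁻⁸)]^(1/4) = (6.04×10⁸)^(1/4) = 157 K.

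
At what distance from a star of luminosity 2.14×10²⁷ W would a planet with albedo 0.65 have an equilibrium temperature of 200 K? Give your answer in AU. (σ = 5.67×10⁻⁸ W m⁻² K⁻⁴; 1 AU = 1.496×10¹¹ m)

From T_eq⁴ = L(1−A)/(16πσd²): d = √[L(1−A)/(16πσT_eq⁴)].
d = √[2.14×10²⁷ × 0.35 / (16π × 5.67×10⁻⁸ × (200)⁴)] = 4.05×10¹¹ m = 2.71 AU.

d ≈ 2.71 AU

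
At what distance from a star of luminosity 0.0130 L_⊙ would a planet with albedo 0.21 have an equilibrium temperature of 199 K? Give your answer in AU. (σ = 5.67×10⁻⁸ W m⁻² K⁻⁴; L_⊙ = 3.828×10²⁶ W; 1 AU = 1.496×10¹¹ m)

d ≈ 0.198 AU

L = 0.0130 × 3.828×10²⁶ = 4.98×10²⁴ W.
From T_eq⁴ = L(1−A)/(16πσd²): d = √[L(1−A)/(16πσT_eq⁴)].
d = √[4.98×10²⁴ × 0.79 / (16π × 5.67×10⁻⁸ × (199)⁴)] = 2.97×10¹⁰ m = 0.198 AU.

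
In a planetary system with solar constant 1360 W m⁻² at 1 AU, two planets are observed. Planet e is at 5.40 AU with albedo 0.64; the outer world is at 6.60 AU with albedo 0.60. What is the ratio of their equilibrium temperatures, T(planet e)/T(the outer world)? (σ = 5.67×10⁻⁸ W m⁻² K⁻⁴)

T_eq = [S₀(1−A)/(4σd²)]^(1/4), so T ∝ (1−A)^(1/4) / √d.
T₁ = [1360×0.36/(4×5.67×10⁻⁸×5.40²)]^(1/4) = 92.76 K.
T₂ = [1360×0.40/(4×5.67×10⁻⁸×6.60²)]^(1/4) = 86.14 K.

T₁/T₂ ≈ 1.077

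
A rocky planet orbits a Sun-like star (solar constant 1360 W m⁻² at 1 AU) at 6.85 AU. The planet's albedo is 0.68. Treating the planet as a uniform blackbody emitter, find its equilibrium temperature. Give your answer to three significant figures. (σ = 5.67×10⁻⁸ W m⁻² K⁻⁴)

Flux at 6.85 AU: S = 1360/6.85² = 29.0 W m⁻².
Energy balance: absorbed = emitted ⇒ πR²·S(1−A) = 4πR²·σT_eq⁴, so T_eq⁴ = S(1−A)/(4σ).
T_eq = [29.0 × 0.32 / (4 × 5.67×10⁻⁸)]^(1/4) = (4.09×10⁷)^(1/4) = 80.0 K.

T_eq ≈ 80.0 K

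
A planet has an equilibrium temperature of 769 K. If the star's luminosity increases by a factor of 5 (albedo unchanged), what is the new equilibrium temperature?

T_eq ∝ L^(1/4) · d^(−1/2).
T′ = 769 × 5^(1/4) = 1150 K.

T_eq ≈ 1150 K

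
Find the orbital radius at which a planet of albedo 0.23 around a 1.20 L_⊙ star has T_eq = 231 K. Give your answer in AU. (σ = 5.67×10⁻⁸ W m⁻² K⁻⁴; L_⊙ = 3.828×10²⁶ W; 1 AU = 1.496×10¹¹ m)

L = 1.20 × 3.828×10²⁶ = 4.59×10²⁶ W.
From T_eq⁴ = L(1−A)/(16πσd²): d = √[L(1−A)/(16πσT_eq⁴)].
d = √[4.59×10²⁶ × 0.77 / (16π × 5.67×10⁻⁸ × (231)⁴)] = 2.09×10¹¹ m = 1.40 AU.

d ≈ 1.40 AU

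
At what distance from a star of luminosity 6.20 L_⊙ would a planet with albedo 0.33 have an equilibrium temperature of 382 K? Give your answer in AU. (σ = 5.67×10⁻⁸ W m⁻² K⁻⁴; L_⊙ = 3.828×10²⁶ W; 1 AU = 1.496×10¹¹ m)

L = 6.20 × 3.828×10²⁶ = 2.37×10²⁷ W.
From T_eq⁴ = L(1−A)/(16πσd²): d = √[L(1−A)/(16πσT_eq⁴)].
d = √[2.37×10²⁷ × 0.67 / (16π × 5.67×10⁻⁸ × (382)⁴)] = 1.62×10¹¹ m = 1.08 AU.

d ≈ 1.08 AU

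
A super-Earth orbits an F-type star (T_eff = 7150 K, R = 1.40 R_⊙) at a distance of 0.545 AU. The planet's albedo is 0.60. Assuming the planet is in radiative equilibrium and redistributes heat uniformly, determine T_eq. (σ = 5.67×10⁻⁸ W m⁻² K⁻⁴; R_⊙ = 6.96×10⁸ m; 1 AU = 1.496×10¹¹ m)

T_eq ≈ 440 K

R_⋆ = 1.40 × 6.96×10⁸ = 9.74×10⁸ m.
d = 0.545 AU = 8.15×10¹⁰ m.
L = 4πR_⋆²σT_⋆⁴ = 4π(9.74×10⁸)² × 5.67×10⁻⁸ × (7150)⁴ = 1.77×10²⁷ W.
S = L/(4πd²) = 2.12×10⁴ W m⁻².
Energy balance: absorbed = emitted ⇒ πR²·S(1−A) = 4πR²·σT_eq⁴, so T_eq⁴ = S(1−A)/(4σ).
T_eq = [2.12×10⁴ × 0.40 / (4 × 5.67×10⁻⁸)]^(1/4) = (3.73×10¹⁰)^(1/4) = 440 K.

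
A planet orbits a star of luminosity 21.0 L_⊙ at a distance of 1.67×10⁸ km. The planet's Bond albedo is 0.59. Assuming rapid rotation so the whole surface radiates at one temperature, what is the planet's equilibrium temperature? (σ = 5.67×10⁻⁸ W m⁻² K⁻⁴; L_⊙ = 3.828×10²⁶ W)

T_eq ≈ 451 K

d = 1.67×10⁸ km = 1.67×10¹¹ m.
L = 21.0 × 3.828×10²⁶ = 8.04×10²⁷ W.
Flux: S = L/(4πd²) = 8.04×10²⁷/(4π×(1.67×10¹¹)²) = 2.29×10⁴ W m⁻².
Energy balance: absorbed = emitted ⇒ πR²·S(1−A) = 4πR²·σT_eq⁴, so T_eq⁴ = S(1−A)/(4σ).
T_eq = [2.29×10⁴ × 0.41 / (4 × 5.67×10⁻⁸)]^(1/4) = (4.15×10¹⁰)^(1/4) = 451 K.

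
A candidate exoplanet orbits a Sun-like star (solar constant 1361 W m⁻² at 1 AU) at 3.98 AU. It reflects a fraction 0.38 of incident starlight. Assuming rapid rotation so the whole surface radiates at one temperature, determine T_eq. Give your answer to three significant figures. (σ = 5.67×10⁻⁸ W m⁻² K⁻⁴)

Flux at 3.98 AU: S = 1361/3.98² = 85.9 W m⁻².
Energy balance: absorbed = emitted ⇒ πR²·S(1−A) = 4πR²·σT_eq⁴, so T_eq⁴ = S(1−A)/(4σ).
T_eq = [85.9 × 0.62 / (4 × 5.67×10⁻⁸)]^(1/4) = (2.35×10⁸)^(1/4) = 124 K.

T_eq ≈ 124 K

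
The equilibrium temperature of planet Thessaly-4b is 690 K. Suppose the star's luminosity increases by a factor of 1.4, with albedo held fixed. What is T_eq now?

T_eq ∝ L^(1/4) · d^(−1/2).
T′ = 690 × 1.4^(1/4) = 751 K.

T_eq ≈ 751 K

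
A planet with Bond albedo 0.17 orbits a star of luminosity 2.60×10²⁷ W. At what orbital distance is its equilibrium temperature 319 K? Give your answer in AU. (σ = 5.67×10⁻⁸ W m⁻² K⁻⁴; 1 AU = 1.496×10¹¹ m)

From T_eq⁴ = L(1−A)/(16πσd²): d = √[L(1−A)/(16πσT_eq⁴)].
d = √[2.60×10²⁷ × 0.83 / (16π × 5.67×10⁻⁸ × (319)⁴)] = 2.70×10¹¹ m = 1.81 AU.

d ≈ 1.81 AU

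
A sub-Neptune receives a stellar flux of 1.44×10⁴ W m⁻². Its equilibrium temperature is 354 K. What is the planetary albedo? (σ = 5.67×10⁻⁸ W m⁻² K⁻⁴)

A ≈ 0.75

From T_eq⁴ = S(1−A)/(4σ): 1−A = 4σT_eq⁴/S.
1−A = 4 × 5.67×10⁻⁸ × (354)⁴ / 1.44×10⁴ = 0.247.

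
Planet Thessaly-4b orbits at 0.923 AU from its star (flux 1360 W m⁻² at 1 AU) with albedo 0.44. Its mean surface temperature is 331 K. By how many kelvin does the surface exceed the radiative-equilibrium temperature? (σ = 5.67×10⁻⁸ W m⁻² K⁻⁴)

S = 1360/0.923² = 1596 W m⁻².
T_eq = [S(1−A)/(4σ)]^(1/4) = [1596×0.56/(4×5.67×10⁻⁸)]^(1/4) = 250.6 K.
ΔT = T_surf − T_eq = 331 − 250.6.

ΔT ≈ 80.4 K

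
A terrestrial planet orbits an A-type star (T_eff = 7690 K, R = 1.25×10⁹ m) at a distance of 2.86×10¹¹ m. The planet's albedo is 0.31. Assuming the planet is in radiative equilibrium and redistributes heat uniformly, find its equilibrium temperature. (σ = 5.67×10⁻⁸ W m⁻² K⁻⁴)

T_eq ≈ 328 K

L = 4πR_⋆²σT_⋆⁴ = 4π(1.25×10⁹)² × 5.67×10⁻⁸ × (7690)⁴ = 3.89×10²⁷ W.
S = L/(4πd²) = 3790 W m⁻².
Energy balance: absorbed = emitted ⇒ πR²·S(1−A) = 4πR²·σT_eq⁴, so T_eq⁴ = S(1−A)/(4σ).
T_eq = [3790 × 0.69 / (4 × 5.67×10⁻⁸)]^(1/4) = (1.15×10¹⁰)^(1/4) = 328 K.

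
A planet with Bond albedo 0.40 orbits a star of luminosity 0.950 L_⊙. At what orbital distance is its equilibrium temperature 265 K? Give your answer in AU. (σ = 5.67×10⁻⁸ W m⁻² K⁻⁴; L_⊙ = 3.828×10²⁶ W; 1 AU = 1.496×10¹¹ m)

L = 0.950 × 3.828×10²⁶ = 3.64×10²⁶ W.
From T_eq⁴ = L(1−A)/(16πσd²): d = √[L(1−A)/(16πσT_eq⁴)].
d = √[3.64×10²⁶ × 0.60 / (16π × 5.67×10⁻⁸ × (265)⁴)] = 1.25×10¹¹ m = 0.833 AU.

d ≈ 0.833 AU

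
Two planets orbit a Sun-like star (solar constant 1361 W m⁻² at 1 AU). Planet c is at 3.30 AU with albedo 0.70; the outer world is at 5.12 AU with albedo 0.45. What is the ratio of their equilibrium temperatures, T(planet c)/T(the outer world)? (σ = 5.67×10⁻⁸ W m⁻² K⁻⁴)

T_eq = [S₀(1−A)/(4σd²)]^(1/4), so T ∝ (1−A)^(1/4) / √d.
T₁ = [1361×0.30/(4×5.67×10⁻⁸×3.30²)]^(1/4) = 113.39 K.
T₂ = [1361×0.55/(4×5.67×10⁻⁸×5.12²)]^(1/4) = 105.93 K.

T₁/T₂ ≈ 1.070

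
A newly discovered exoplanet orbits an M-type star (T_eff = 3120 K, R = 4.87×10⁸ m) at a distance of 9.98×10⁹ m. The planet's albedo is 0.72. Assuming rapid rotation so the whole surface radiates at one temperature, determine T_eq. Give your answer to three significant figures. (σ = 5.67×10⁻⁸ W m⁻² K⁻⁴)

T_eq ≈ 355 K

L = 4πR_⋆²σT_⋆⁴ = 4π(4.87×10⁸)² × 5.67×10⁻⁸ × (3120)⁴ = 1.60×10²⁵ W.
S = L/(4πd²) = 1.28×10⁴ W m⁻².
Energy balance: absorbed = emitted ⇒ πR²·S(1−A) = 4πR²·σT_eq⁴, so T_eq⁴ = S(1−A)/(4σ).
T_eq = [1.28×10⁴ × 0.28 / (4 × 5.67×10⁻⁸)]^(1/4) = (1.58×10¹⁰)^(1/4) = 355 K.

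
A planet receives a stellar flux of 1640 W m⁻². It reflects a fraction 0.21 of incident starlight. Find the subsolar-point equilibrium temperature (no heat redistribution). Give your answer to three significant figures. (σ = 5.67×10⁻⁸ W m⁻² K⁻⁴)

T_ss ≈ 389 K

At the subsolar point the surface absorbs S(1−A) and emits σT⁴ per unit area — no factor of 4, since only the local patch is in balance.
T = [1640 × 0.79 / 5.67×10⁻⁸]^(1/4) = (2.29×10¹⁰)^(1/4) = 389 K.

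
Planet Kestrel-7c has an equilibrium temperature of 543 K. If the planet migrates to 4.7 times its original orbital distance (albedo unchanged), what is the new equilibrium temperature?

T_eq ∝ L^(1/4) · d^(−1/2).
T′ = 543 / 4.7^(1/2) = 250 K.

T_eq ≈ 250 K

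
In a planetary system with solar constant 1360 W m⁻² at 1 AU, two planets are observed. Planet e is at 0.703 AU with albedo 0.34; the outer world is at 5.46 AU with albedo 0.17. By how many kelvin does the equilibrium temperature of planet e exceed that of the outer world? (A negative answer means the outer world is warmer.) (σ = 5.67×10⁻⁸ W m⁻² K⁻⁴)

ΔT ≈ 185.5 K

T_eq = [S₀(1−A)/(4σd²)]^(1/4), so T ∝ (1−A)^(1/4) / √d.
T₁ = [1360×0.66/(4×5.67×10⁻⁸×0.703²)]^(1/4) = 299.15 K.
T₂ = [1360×0.83/(4×5.67×10⁻⁸×5.46²)]^(1/4) = 113.67 K.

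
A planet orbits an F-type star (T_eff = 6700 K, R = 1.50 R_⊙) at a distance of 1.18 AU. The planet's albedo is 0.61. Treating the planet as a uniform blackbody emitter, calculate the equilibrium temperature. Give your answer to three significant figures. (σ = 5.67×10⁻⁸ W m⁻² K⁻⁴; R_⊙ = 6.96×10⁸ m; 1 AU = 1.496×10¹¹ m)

T_eq ≈ 288 K

R_⋆ = 1.50 × 6.96×10⁸ = 1.04×10⁹ m.
d = 1.18 AU = 1.77×10¹¹ m.
L = 4πR_⋆²σT_⋆⁴ = 4π(1.04×10⁹)² × 5.67×10⁻⁸ × (6700)⁴ = 1.56×10²⁷ W.
S = L/(4πd²) = 4000 W m⁻².
Energy balance: absorbed = emitted ⇒ πR²·S(1−A) = 4πR²·σT_eq⁴, so T_eq⁴ = S(1−A)/(4σ).
T_eq = [4000 × 0.39 / (4 × 5.67×10⁻⁸)]^(1/4) = (6.87×10⁹)^(1/4) = 288 K.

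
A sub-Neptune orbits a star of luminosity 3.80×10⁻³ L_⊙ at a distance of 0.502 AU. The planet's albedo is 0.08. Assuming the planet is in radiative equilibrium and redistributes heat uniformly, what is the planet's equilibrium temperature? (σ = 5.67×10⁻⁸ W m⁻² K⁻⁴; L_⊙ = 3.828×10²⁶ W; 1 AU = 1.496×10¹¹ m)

d = 0.502 AU = 7.51×10¹⁰ m.
L = 3.80×10⁻³ × 3.828×10²⁶ = 1.45×10²⁴ W.
Flux: S = L/(4πd²) = 1.45×10²⁴/(4π×(7.51×10¹⁰)²) = 20.5 W m⁻².
Energy balance: absorbed = emitted ⇒ πR²·S(1−A) = 4πR²·σT_eq⁴, so T_eq⁴ = S(1−A)/(4σ).
T_eq = [20.5 × 0.92 / (4 × 5.67×10⁻⁸)]^(1/4) = (8.33×10⁷)^(1/4) = 95.5 K.

T_eq ≈ 95.5 K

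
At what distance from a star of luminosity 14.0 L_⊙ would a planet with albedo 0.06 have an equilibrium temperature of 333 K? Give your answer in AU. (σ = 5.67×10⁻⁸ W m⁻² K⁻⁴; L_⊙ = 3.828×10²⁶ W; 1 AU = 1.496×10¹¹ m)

d ≈ 2.53 AU

L = 14.0 × 3.828×10²⁶ = 5.36×10²⁷ W.
From T_eq⁴ = L(1−A)/(16πσd²): d = √[L(1−A)/(16πσT_eq⁴)].
d = √[5.36×10²⁷ × 0.94 / (16π × 5.67×10⁻⁸ × (333)⁴)] = 3.79×10¹¹ m = 2.53 AU.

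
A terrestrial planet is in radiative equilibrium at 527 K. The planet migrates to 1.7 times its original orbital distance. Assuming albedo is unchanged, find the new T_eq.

T_eq ≈ 404 K

T_eq ∝ L^(1/4) · d^(−1/2).
T′ = 527 / 1.7^(1/2) = 404 K.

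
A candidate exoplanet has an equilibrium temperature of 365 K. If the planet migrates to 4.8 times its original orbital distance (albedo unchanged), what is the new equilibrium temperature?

T_eq ∝ L^(1/4) · d^(−1/2).
T′ = 365 / 4.8^(1/2) = 167 K.

T_eq ≈ 167 K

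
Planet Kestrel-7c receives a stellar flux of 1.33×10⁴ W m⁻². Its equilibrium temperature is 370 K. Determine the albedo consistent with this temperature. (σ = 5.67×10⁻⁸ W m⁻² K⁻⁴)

A ≈ 0.68

From T_eq⁴ = S(1−A)/(4σ): 1−A = 4σT_eq⁴/S.
1−A = 4 × 5.67×10⁻⁸ × (370)⁴ / 1.33×10⁴ = 0.320.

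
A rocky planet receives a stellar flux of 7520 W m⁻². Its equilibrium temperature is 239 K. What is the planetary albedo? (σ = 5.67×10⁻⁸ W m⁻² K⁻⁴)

A ≈ 0.90

From T_eq⁴ = S(1−A)/(4σ): 1−A = 4σT_eq⁴/S.
1−A = 4 × 5.67×10⁻⁸ × (239)⁴ / 7520 = 0.098.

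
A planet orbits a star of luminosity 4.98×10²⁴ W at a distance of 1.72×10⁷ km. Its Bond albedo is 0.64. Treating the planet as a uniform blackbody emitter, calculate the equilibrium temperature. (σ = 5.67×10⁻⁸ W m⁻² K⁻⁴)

T_eq ≈ 215 K

d = 1.72×10⁷ km = 1.72×10¹⁰ m.
Flux: S = L/(4πd²) = 4.98×10²⁴/(4π×(1.72×10¹⁰)²) = 1340 W m⁻².
Energy balance: absorbed = emitted ⇒ πR²·S(1−A) = 4πR²·σT_eq⁴, so T_eq⁴ = S(1−A)/(4σ).
T_eq = [1340 × 0.36 / (4 × 5.67×10⁻⁸)]^(1/4) = (2.13×10⁹)^(1/4) = 215 K.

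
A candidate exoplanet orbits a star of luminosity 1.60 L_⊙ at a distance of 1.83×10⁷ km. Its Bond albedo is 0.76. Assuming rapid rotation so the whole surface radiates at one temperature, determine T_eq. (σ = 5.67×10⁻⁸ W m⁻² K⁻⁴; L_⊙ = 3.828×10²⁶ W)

d = 1.83×10⁷ km = 1.83×10¹⁰ m.
L = 1.60 × 3.828×10²⁶ = 6.12×10²⁶ W.
Flux: S = L/(4πd²) = 6.12×10²⁶/(4π×(1.83×10¹⁰)²) = 1.46×10⁵ W m⁻².
Energy balance: absorbed = emitted ⇒ πR²·S(1−A) = 4πR²·σT_eq⁴, so T_eq⁴ = S(1−A)/(4σ).
T_eq = [1.46×10⁵ × 0.24 / (4 × 5.67×10⁻⁸)]^(1/4) = (1.54×10¹¹)^(1/4) = 626 K.

T_eq ≈ 626 K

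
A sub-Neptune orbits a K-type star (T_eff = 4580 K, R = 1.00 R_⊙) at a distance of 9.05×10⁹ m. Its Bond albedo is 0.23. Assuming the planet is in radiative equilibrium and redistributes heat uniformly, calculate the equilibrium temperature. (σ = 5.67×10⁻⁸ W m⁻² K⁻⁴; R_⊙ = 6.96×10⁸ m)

R_⋆ = 1.00 × 6.96×10⁸ = 6.96×10⁸ m.
L = 4πR_⋆²σT_⋆⁴ = 4π(6.96×10⁸)² × 5.67×10⁻⁸ × (4580)⁴ = 1.52×10²⁶ W.
S = L/(4πd²) = 1.48×10⁵ W m⁻².
Energy balance: absorbed = emitted ⇒ πR²·S(1−A) = 4πR²·σT_eq⁴, so T_eq⁴ = S(1−A)/(4σ).
T_eq = [1.48×10⁵ × 0.77 / (4 × 5.67×10⁻⁸)]^(1/4) = (5.01×10¹¹)^(1/4) = 841 K.

T_eq ≈ 841 K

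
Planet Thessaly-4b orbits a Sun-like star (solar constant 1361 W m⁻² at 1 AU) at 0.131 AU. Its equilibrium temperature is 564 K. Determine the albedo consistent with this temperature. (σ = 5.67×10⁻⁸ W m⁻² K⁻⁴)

A ≈ 0.71

Flux at 0.131 AU: S = 1361/0.131² = 7.93×10⁴ W m⁻².
From T_eq⁴ = S(1−A)/(4σ): 1−A = 4σT_eq⁴/S.
1−A = 4 × 5.67×10⁻⁸ × (564)⁴ / 7.93×10⁴ = 0.289.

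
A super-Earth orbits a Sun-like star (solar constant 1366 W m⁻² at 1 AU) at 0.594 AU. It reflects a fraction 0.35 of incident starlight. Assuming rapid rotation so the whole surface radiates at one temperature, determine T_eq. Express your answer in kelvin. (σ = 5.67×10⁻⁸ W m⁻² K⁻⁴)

T_eq ≈ 325 K

Flux at 0.594 AU: S = 1366/0.594² = 3870 W m⁻².
Energy balance: absorbed = emitted ⇒ πR²·S(1−A) = 4πR²·σT_eq⁴, so T_eq⁴ = S(1−A)/(4σ).
T_eq = [3870 × 0.65 / (4 × 5.67×10⁻⁸)]^(1/4) = (1.11×10¹⁰)^(1/4) = 325 K.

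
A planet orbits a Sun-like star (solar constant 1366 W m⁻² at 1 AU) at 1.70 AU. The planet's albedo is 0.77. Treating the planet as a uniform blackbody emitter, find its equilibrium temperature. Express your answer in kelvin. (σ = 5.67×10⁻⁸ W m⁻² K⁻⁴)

Flux at 1.70 AU: S = 1366/1.70² = 473 W m⁻².
Energy balance: absorbed = emitted ⇒ πR²·S(1−A) = 4πR²·σT_eq⁴, so T_eq⁴ = S(1−A)/(4σ).
T_eq = [473 × 0.23 / (4 × 5.67×10⁻⁸)]^(1/4) = (4.79×10⁸)^(1/4) = 148 K.

T_eq ≈ 148 K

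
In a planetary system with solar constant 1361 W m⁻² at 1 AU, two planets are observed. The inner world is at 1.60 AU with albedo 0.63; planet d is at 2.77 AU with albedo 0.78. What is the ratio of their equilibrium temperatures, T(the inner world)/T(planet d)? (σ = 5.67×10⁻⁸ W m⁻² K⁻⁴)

T_eq = [S₀(1−A)/(4σd²)]^(1/4), so T ∝ (1−A)^(1/4) / √d.
T₁ = [1361×0.37/(4×5.67×10⁻⁸×1.60²)]^(1/4) = 171.61 K.
T₂ = [1361×0.22/(4×5.67×10⁻⁸×2.77²)]^(1/4) = 114.53 K.

T₁/T₂ ≈ 1.498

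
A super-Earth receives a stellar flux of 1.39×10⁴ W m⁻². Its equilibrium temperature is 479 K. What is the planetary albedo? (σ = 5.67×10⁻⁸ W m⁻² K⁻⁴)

From T_eq⁴ = S(1−A)/(4σ): 1−A = 4σT_eq⁴/S.
1−A = 4 × 5.67×10⁻⁸ × (479)⁴ / 1.39×10⁴ = 0.859.

A ≈ 0.14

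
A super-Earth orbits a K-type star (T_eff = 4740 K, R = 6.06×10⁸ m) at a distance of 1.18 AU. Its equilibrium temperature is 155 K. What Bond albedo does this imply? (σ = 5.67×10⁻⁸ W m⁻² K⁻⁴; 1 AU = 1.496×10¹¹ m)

d = 1.18 AU = 1.77×10¹¹ m.
L = 4πR_⋆²σT_⋆⁴ = 4π(6.06×10⁸)² × 5.67×10⁻⁸ × (4740)⁴ = 1.32×10²⁶ W.
S = L/(4πd²) = 337 W m⁻².
From T_eq⁴ = S(1−A)/(4σ): 1−A = 4σT_eq⁴/S.
1−A = 4 × 5.67×10⁻⁸ × (155)⁴ / 337 = 0.388.

A ≈ 0.61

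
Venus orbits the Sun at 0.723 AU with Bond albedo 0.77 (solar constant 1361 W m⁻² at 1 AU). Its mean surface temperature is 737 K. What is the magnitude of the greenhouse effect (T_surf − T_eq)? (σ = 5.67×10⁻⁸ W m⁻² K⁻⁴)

ΔT ≈ 510.3 K

S = 1361/0.723² = 2604 W m⁻².
T_eq = [S(1−A)/(4σ)]^(1/4) = [2604×0.23/(4×5.67×10⁻⁸)]^(1/4) = 226.7 K.
ΔT = T_surf − T_eq = 737 − 226.7.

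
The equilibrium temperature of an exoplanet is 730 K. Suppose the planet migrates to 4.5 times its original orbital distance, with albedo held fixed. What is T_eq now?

T_eq ∝ L^(1/4) · d^(−1/2).
T′ = 730 / 4.5^(1/2) = 344 K.

T_eq ≈ 344 K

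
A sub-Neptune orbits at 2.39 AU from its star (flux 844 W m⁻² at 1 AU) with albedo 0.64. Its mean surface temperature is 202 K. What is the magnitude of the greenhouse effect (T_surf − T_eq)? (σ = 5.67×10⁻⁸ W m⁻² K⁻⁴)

S = 844/2.39² = 147.8 W m⁻².
T_eq = [S(1−A)/(4σ)]^(1/4) = [147.8×0.36/(4×5.67×10⁻⁸)]^(1/4) = 123.8 K.
ΔT = T_surf − T_eq = 202 − 123.8.

ΔT ≈ 78.2 K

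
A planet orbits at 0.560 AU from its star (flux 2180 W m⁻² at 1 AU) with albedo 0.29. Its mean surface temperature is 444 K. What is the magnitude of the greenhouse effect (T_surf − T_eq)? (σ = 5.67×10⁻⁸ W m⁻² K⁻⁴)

ΔT ≈ 59.9 K

S = 2180/0.560² = 6952 W m⁻².
T_eq = [S(1−A)/(4σ)]^(1/4) = [6952×0.71/(4×5.67×10⁻⁸)]^(1/4) = 384.1 K.
ΔT = T_surf − T_eq = 444 − 384.1.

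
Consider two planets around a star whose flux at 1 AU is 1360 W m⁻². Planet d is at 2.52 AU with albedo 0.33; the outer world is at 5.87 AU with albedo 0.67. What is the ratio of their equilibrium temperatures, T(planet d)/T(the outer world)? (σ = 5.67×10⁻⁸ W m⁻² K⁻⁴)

T_eq = [S₀(1−A)/(4σd²)]^(1/4), so T ∝ (1−A)^(1/4) / √d.
T₁ = [1360×0.67/(4×5.67×10⁻⁸×2.52²)]^(1/4) = 158.60 K.
T₂ = [1360×0.33/(4×5.67×10⁻⁸×5.87²)]^(1/4) = 87.05 K.

T₁/T₂ ≈ 1.822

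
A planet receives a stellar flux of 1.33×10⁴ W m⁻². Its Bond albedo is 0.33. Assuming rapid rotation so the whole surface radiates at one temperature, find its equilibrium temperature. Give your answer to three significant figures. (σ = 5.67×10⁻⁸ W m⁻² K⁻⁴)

T_eq ≈ 445 K

Energy balance: absorbed = emitted ⇒ πR²·S(1−A) = 4πR²·σT_eq⁴, so T_eq⁴ = S(1−A)/(4σ).
T_eq = [1.33×10⁴ × 0.67 / (4 × 5.67×10⁻⁸)]^(1/4) = (3.93×10¹⁰)^(1/4) = 445 K.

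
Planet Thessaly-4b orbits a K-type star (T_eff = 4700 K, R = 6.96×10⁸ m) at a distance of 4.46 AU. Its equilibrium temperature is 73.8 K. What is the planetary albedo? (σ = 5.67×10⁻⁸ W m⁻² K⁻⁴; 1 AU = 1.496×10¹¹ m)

d = 4.46 AU = 6.67×10¹¹ m.
L = 4πR_⋆²σT_⋆⁴ = 4π(6.96×10⁸)² × 5.67×10⁻⁸ × (4700)⁴ = 1.68×10²⁶ W.
S = L/(4πd²) = 30.1 W m⁻².
From T_eq⁴ = S(1−A)/(4σ): 1−A = 4σT_eq⁴/S.
1−A = 4 × 5.67×10⁻⁸ × (73.8)⁴ / 30.1 = 0.223.

A ≈ 0.78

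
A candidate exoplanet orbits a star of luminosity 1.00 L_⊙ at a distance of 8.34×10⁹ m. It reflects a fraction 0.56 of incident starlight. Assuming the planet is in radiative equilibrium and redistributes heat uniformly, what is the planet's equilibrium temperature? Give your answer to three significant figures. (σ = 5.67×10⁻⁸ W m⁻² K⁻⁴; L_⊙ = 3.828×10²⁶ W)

L = 1.00 × 3.828×10²⁶ = 3.83×10²⁶ W.
Flux: S = L/(4πd²) = 3.83×10²⁶/(4π×(8.34×10⁹)²) = 4.38×10⁵ W m⁻².
Energy balance: absorbed = emitted ⇒ πR²·S(1−A) = 4πR²·σT_eq⁴, so T_eq⁴ = S(1−A)/(4σ).
T_eq = [4.38×10⁵ × 0.44 / (4 × 5.67×10⁻⁸)]^(1/4) = (8.50×10¹¹)^(1/4) = 960 K.

T_eq ≈ 960 K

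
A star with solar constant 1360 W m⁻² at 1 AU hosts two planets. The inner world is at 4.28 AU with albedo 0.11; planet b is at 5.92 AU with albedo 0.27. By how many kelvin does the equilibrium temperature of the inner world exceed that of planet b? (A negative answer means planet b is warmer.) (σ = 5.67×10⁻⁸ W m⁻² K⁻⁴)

ΔT ≈ 24.9 K

T_eq = [S₀(1−A)/(4σd²)]^(1/4), so T ∝ (1−A)^(1/4) / √d.
T₁ = [1360×0.89/(4×5.67×10⁻⁸×4.28²)]^(1/4) = 130.65 K.
T₂ = [1360×0.73/(4×5.67×10⁻⁸×5.92²)]^(1/4) = 105.72 K.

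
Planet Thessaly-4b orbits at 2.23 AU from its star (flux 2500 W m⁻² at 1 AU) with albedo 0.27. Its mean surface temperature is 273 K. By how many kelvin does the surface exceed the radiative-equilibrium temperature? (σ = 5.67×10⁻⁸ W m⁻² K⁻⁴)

S = 2500/2.23² = 502.7 W m⁻².
T_eq = [S(1−A)/(4σ)]^(1/4) = [502.7×0.73/(4×5.67×10⁻⁸)]^(1/4) = 200.6 K.
ΔT = T_surf − T_eq = 273 − 200.6.

ΔT ≈ 72.4 K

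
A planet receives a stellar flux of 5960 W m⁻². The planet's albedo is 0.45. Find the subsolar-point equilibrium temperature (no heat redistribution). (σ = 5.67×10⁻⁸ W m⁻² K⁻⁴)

At the subsolar point the surface absorbs S(1−A) and emits σT⁴ per unit area — no factor of 4, since only the local patch is in balance.
T = [5960 × 0.55 / 5.67×10⁻⁸]^(1/4) = (5.78×10¹⁰)^(1/4) = 490 K.

T_ss ≈ 490 K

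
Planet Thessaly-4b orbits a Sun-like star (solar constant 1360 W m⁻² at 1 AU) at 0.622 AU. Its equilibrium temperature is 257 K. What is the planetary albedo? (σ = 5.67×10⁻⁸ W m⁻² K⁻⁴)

A ≈ 0.72

Flux at 0.622 AU: S = 1360/0.622² = 3520 W m⁻².
From T_eq⁴ = S(1−A)/(4σ): 1−A = 4σT_eq⁴/S.
1−A = 4 × 5.67×10⁻⁸ × (257)⁴ / 3520 = 0.281.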